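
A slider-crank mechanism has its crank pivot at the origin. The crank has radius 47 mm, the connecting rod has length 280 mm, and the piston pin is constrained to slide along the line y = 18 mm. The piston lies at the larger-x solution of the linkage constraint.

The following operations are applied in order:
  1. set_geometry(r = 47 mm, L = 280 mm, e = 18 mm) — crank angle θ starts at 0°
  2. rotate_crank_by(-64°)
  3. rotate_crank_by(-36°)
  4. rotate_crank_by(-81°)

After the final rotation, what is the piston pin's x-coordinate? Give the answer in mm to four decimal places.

set_geometry: r = 47 mm, L = 280 mm, e = 18 mm; θ ← 0°
rotate_crank_by(-64°): θ ← 0° -64° = -64°
rotate_crank_by(-36°): θ ← -64° -36° = -100°
rotate_crank_by(-81°): θ ← -100° -81° = -181°
crank pin P = (r cos θ, r sin θ) = (-46.992842, 0.820263)
h = r sin θ − e = 0.820263 − 18 = -17.179737
x = r cos θ + √(L² − h²) = -46.992842 + √(78400.0 − 295.1434) = -46.992842 + 279.472461 = 232.479620

232.4796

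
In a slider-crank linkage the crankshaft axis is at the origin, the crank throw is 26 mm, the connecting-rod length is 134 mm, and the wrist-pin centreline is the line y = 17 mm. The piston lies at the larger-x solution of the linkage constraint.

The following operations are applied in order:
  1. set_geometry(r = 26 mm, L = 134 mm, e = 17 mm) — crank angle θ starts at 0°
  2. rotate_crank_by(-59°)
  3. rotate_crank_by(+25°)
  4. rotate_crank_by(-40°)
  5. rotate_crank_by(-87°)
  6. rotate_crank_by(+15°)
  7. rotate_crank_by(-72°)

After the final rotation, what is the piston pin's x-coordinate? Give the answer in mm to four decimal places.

set_geometry: r = 26 mm, L = 134 mm, e = 17 mm; θ ← 0°
rotate_crank_by(-59°): θ ← 0° -59° = -59°
rotate_crank_by(+25°): θ ← -59° +25° = -34°
rotate_crank_by(-40°): θ ← -34° -40° = -74°
rotate_crank_by(-87°): θ ← -74° -87° = -161°
rotate_crank_by(+15°): θ ← -161° +15° = -146°
rotate_crank_by(-72°): θ ← -146° -72° = -218°
crank pin P = (r cos θ, r sin θ) = (-20.488280, 16.007198)
h = r sin θ − e = 16.007198 − 17 = -0.992802
x = r cos θ + √(L² − h²) = -20.488280 + √(17956.0 − 0.9857) = -20.488280 + 133.996322 = 113.508043

113.5080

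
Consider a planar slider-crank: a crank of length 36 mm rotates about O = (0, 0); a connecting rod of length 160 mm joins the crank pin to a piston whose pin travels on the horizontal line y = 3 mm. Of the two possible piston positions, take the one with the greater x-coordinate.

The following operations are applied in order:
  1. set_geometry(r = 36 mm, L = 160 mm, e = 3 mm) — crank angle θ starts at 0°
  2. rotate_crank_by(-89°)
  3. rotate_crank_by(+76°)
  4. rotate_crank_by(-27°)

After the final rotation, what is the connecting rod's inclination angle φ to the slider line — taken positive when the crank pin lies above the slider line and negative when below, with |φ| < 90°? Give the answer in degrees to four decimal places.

-9.4030

set_geometry: r = 36 mm, L = 160 mm, e = 3 mm; θ ← 0°
rotate_crank_by(-89°): θ ← 0° -89° = -89°
rotate_crank_by(+76°): θ ← -89° +76° = -13°
rotate_crank_by(-27°): θ ← -13° -27° = -40°
crank pin P = (r cos θ, r sin θ) = (27.577600, -23.140354)
h = r sin θ − e = -23.140354 − 3 = -26.140354
sin φ = h / L = -26.140354 / 160 = -0.16337721
φ = arcsin(-0.16337721) = -9.402976°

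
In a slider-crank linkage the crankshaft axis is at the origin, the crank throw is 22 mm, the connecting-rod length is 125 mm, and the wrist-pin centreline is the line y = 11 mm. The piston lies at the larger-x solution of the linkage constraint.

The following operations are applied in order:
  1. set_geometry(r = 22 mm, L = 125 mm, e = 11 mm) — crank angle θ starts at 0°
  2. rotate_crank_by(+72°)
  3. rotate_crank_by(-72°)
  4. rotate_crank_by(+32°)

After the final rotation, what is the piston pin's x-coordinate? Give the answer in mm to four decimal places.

set_geometry: r = 22 mm, L = 125 mm, e = 11 mm; θ ← 0°
rotate_crank_by(+72°): θ ← 0° +72° = 72°
rotate_crank_by(-72°): θ ← 72° -72° = 0°
rotate_crank_by(+32°): θ ← 0° +32° = 32°
crank pin P = (r cos θ, r sin θ) = (18.657058, 11.658224)
h = r sin θ − e = 11.658224 − 11 = 0.658224
x = r cos θ + √(L² − h²) = 18.657058 + √(15625.0 − 0.4333) = 18.657058 + 124.998267 = 143.655325

143.6553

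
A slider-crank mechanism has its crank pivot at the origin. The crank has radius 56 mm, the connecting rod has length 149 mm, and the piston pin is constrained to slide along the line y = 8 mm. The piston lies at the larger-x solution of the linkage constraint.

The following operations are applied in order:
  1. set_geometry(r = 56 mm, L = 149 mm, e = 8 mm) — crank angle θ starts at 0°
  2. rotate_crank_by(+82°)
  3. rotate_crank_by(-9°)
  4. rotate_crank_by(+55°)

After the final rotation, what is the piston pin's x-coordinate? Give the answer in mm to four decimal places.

110.0765

set_geometry: r = 56 mm, L = 149 mm, e = 8 mm; θ ← 0°
rotate_crank_by(+82°): θ ← 0° +82° = 82°
rotate_crank_by(-9°): θ ← 82° -9° = 73°
rotate_crank_by(+55°): θ ← 73° +55° = 128°
crank pin P = (r cos θ, r sin θ) = (-34.477043, 44.128602)
h = r sin θ − e = 44.128602 − 8 = 36.128602
x = r cos θ + √(L² − h²) = -34.477043 + √(22201.0 − 1305.2759) = -34.477043 + 144.553534 = 110.076491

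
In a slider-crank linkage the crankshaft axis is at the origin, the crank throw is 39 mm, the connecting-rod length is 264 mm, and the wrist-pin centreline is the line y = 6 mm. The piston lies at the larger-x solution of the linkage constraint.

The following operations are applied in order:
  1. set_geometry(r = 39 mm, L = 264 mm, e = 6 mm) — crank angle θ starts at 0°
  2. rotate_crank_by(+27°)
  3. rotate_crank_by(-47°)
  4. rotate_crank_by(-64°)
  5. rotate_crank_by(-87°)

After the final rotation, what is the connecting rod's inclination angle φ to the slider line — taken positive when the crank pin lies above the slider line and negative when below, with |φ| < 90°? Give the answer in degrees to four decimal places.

set_geometry: r = 39 mm, L = 264 mm, e = 6 mm; θ ← 0°
rotate_crank_by(+27°): θ ← 0° +27° = 27°
rotate_crank_by(-47°): θ ← 27° -47° = -20°
rotate_crank_by(-64°): θ ← -20° -64° = -84°
rotate_crank_by(-87°): θ ← -84° -87° = -171°
crank pin P = (r cos θ, r sin θ) = (-38.519845, -6.100944)
h = r sin θ − e = -6.100944 − 6 = -12.100944
sin φ = h / L = -12.100944 / 264 = -0.04583691
φ = arcsin(-0.04583691) = -2.627182°

-2.6272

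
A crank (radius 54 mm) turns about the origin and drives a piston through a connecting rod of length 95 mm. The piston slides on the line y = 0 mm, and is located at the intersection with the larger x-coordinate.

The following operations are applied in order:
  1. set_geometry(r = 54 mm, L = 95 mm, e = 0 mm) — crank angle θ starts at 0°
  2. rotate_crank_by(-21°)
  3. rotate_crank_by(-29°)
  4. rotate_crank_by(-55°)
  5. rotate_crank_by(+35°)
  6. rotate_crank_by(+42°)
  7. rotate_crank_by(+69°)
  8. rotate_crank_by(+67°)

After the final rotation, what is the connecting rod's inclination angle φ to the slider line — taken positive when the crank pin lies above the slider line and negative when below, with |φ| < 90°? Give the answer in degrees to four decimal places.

set_geometry: r = 54 mm, L = 95 mm, e = 0 mm; θ ← 0°
rotate_crank_by(-21°): θ ← 0° -21° = -21°
rotate_crank_by(-29°): θ ← -21° -29° = -50°
rotate_crank_by(-55°): θ ← -50° -55° = -105°
rotate_crank_by(+35°): θ ← -105° +35° = -70°
rotate_crank_by(+42°): θ ← -70° +42° = -28°
rotate_crank_by(+69°): θ ← -28° +69° = 41°
rotate_crank_by(+67°): θ ← 41° +67° = 108°
crank pin P = (r cos θ, r sin θ) = (-16.686918, 51.357052)
h = r sin θ − e = 51.357052 − 0 = 51.357052
sin φ = h / L = 51.357052 / 95 = 0.54060055
φ = arcsin(0.54060055) = 32.724530°

32.7245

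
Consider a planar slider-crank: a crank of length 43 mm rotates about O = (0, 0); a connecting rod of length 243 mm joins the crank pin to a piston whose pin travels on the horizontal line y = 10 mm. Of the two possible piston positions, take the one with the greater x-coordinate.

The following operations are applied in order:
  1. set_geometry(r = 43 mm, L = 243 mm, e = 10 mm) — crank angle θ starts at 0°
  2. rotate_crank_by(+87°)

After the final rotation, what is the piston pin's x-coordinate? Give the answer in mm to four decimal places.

243.0073

set_geometry: r = 43 mm, L = 243 mm, e = 10 mm; θ ← 0°
rotate_crank_by(+87°): θ ← 0° +87° = 87°
crank pin P = (r cos θ, r sin θ) = (2.250446, 42.941070)
h = r sin θ − e = 42.941070 − 10 = 32.941070
x = r cos θ + √(L² − h²) = 2.250446 + √(59049.0 − 1085.1141) = 2.250446 + 240.756902 = 243.007348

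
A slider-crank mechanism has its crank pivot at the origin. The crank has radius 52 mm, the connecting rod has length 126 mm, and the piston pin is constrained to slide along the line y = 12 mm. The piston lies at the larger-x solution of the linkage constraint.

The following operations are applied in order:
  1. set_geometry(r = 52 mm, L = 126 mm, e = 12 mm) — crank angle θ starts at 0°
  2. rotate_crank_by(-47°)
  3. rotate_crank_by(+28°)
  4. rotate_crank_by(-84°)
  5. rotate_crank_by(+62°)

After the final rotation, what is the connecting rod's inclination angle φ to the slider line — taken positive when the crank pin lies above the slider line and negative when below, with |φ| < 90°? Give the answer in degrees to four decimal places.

-21.4687

set_geometry: r = 52 mm, L = 126 mm, e = 12 mm; θ ← 0°
rotate_crank_by(-47°): θ ← 0° -47° = -47°
rotate_crank_by(+28°): θ ← -47° +28° = -19°
rotate_crank_by(-84°): θ ← -19° -84° = -103°
rotate_crank_by(+62°): θ ← -103° +62° = -41°
crank pin P = (r cos θ, r sin θ) = (39.244898, -34.115070)
h = r sin θ − e = -34.115070 − 12 = -46.115070
sin φ = h / L = -46.115070 / 126 = -0.36599262
φ = arcsin(-0.36599262) = -21.468683°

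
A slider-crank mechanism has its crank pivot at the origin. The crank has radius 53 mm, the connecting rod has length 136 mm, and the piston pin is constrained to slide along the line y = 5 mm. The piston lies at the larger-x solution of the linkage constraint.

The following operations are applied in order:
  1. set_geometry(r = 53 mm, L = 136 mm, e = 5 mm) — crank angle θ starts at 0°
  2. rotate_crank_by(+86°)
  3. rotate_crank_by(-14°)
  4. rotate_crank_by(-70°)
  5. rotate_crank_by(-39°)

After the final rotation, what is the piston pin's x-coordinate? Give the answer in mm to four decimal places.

set_geometry: r = 53 mm, L = 136 mm, e = 5 mm; θ ← 0°
rotate_crank_by(+86°): θ ← 0° +86° = 86°
rotate_crank_by(-14°): θ ← 86° -14° = 72°
rotate_crank_by(-70°): θ ← 72° -70° = 2°
rotate_crank_by(-39°): θ ← 2° -39° = -37°
crank pin P = (r cos θ, r sin θ) = (42.327682, -31.896196)
h = r sin θ − e = -31.896196 − 5 = -36.896196
x = r cos θ + √(L² − h²) = 42.327682 + √(18496.0 − 1361.3293) = 42.327682 + 130.899468 = 173.227150

173.2271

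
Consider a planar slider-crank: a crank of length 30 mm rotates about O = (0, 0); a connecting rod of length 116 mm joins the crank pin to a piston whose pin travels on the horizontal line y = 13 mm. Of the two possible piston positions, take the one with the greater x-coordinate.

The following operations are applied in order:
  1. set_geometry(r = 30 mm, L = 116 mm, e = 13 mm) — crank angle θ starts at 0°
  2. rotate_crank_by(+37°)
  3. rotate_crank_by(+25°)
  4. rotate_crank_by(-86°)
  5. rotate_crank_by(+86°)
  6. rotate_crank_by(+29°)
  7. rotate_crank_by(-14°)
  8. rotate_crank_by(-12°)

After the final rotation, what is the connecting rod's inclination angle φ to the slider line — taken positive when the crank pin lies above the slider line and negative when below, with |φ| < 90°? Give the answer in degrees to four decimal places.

7.0261

set_geometry: r = 30 mm, L = 116 mm, e = 13 mm; θ ← 0°
rotate_crank_by(+37°): θ ← 0° +37° = 37°
rotate_crank_by(+25°): θ ← 37° +25° = 62°
rotate_crank_by(-86°): θ ← 62° -86° = -24°
rotate_crank_by(+86°): θ ← -24° +86° = 62°
rotate_crank_by(+29°): θ ← 62° +29° = 91°
rotate_crank_by(-14°): θ ← 91° -14° = 77°
rotate_crank_by(-12°): θ ← 77° -12° = 65°
crank pin P = (r cos θ, r sin θ) = (12.678548, 27.189234)
h = r sin θ − e = 27.189234 − 13 = 14.189234
sin φ = h / L = 14.189234 / 116 = 0.12232098
φ = arcsin(0.12232098) = 7.026072°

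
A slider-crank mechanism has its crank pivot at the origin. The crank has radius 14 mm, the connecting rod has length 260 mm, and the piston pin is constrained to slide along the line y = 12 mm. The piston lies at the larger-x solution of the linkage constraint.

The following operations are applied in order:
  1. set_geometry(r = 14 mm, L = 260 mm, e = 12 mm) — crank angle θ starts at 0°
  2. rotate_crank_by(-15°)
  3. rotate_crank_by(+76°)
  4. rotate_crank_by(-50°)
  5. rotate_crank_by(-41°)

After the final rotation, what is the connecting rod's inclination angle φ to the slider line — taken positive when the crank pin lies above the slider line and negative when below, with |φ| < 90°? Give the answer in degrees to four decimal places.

-4.1907

set_geometry: r = 14 mm, L = 260 mm, e = 12 mm; θ ← 0°
rotate_crank_by(-15°): θ ← 0° -15° = -15°
rotate_crank_by(+76°): θ ← -15° +76° = 61°
rotate_crank_by(-50°): θ ← 61° -50° = 11°
rotate_crank_by(-41°): θ ← 11° -41° = -30°
crank pin P = (r cos θ, r sin θ) = (12.124356, -7.000000)
h = r sin θ − e = -7.000000 − 12 = -19.000000
sin φ = h / L = -19.000000 / 260 = -0.07307692
φ = arcsin(-0.07307692) = -4.190735°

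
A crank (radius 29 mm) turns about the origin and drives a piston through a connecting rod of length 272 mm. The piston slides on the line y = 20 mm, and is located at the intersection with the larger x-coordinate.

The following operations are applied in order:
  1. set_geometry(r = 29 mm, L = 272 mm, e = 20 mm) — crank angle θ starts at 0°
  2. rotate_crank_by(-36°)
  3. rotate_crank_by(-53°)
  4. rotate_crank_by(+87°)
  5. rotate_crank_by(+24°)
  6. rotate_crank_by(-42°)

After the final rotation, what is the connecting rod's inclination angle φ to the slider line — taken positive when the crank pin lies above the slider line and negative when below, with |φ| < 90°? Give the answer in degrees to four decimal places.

set_geometry: r = 29 mm, L = 272 mm, e = 20 mm; θ ← 0°
rotate_crank_by(-36°): θ ← 0° -36° = -36°
rotate_crank_by(-53°): θ ← -36° -53° = -89°
rotate_crank_by(+87°): θ ← -89° +87° = -2°
rotate_crank_by(+24°): θ ← -2° +24° = 22°
rotate_crank_by(-42°): θ ← 22° -42° = -20°
crank pin P = (r cos θ, r sin θ) = (27.251086, -9.918584)
h = r sin θ − e = -9.918584 − 20 = -29.918584
sin φ = h / L = -29.918584 / 272 = -0.10999479
φ = arcsin(-0.10999479) = -6.315016°

-6.3150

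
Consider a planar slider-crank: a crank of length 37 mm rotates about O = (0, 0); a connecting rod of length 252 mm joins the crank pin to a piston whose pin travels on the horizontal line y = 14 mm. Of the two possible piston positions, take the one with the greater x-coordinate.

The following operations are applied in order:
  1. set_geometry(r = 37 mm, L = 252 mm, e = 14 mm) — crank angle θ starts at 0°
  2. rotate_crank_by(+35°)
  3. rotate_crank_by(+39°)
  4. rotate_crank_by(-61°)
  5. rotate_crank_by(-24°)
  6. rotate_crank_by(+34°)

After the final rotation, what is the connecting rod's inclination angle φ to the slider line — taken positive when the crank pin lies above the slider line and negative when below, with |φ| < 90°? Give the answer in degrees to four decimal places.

set_geometry: r = 37 mm, L = 252 mm, e = 14 mm; θ ← 0°
rotate_crank_by(+35°): θ ← 0° +35° = 35°
rotate_crank_by(+39°): θ ← 35° +39° = 74°
rotate_crank_by(-61°): θ ← 74° -61° = 13°
rotate_crank_by(-24°): θ ← 13° -24° = -11°
rotate_crank_by(+34°): θ ← -11° +34° = 23°
crank pin P = (r cos θ, r sin θ) = (34.058680, 14.457052)
h = r sin θ − e = 14.457052 − 14 = 0.457052
sin φ = h / L = 0.457052 / 252 = 0.00181370
φ = arcsin(0.00181370) = 0.103917°

0.1039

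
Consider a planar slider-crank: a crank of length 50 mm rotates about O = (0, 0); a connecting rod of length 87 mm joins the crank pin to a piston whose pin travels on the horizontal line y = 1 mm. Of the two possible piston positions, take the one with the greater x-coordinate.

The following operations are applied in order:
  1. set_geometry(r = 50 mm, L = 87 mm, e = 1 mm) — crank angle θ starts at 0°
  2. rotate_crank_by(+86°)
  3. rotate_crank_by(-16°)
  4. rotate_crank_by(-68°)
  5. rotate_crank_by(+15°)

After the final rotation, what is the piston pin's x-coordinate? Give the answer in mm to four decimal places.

133.7427

set_geometry: r = 50 mm, L = 87 mm, e = 1 mm; θ ← 0°
rotate_crank_by(+86°): θ ← 0° +86° = 86°
rotate_crank_by(-16°): θ ← 86° -16° = 70°
rotate_crank_by(-68°): θ ← 70° -68° = 2°
rotate_crank_by(+15°): θ ← 2° +15° = 17°
crank pin P = (r cos θ, r sin θ) = (47.815238, 14.618585)
h = r sin θ − e = 14.618585 − 1 = 13.618585
x = r cos θ + √(L² − h²) = 47.815238 + √(7569.0 − 185.4659) = 47.815238 + 85.927493 = 133.742731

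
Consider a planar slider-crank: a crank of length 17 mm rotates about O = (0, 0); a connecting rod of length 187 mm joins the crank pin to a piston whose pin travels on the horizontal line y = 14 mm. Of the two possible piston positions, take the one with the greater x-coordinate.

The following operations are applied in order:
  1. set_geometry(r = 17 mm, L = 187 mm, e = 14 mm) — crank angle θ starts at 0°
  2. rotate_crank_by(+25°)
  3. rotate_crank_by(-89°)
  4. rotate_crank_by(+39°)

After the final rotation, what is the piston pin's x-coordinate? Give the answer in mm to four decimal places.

set_geometry: r = 17 mm, L = 187 mm, e = 14 mm; θ ← 0°
rotate_crank_by(+25°): θ ← 0° +25° = 25°
rotate_crank_by(-89°): θ ← 25° -89° = -64°
rotate_crank_by(+39°): θ ← -64° +39° = -25°
crank pin P = (r cos θ, r sin θ) = (15.407232, -7.184510)
h = r sin θ − e = -7.184510 − 14 = -21.184510
x = r cos θ + √(L² − h²) = 15.407232 + √(34969.0 − 448.7835) = 15.407232 + 185.796169 = 201.203402

201.2034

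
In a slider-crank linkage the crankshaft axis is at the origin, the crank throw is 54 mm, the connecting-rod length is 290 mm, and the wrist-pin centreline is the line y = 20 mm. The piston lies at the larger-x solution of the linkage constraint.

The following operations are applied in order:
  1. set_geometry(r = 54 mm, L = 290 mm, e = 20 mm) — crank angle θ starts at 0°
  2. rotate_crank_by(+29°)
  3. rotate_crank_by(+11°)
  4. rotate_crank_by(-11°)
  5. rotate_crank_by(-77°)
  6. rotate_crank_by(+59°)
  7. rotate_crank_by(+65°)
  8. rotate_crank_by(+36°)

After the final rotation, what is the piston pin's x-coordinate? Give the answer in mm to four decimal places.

268.2083

set_geometry: r = 54 mm, L = 290 mm, e = 20 mm; θ ← 0°
rotate_crank_by(+29°): θ ← 0° +29° = 29°
rotate_crank_by(+11°): θ ← 29° +11° = 40°
rotate_crank_by(-11°): θ ← 40° -11° = 29°
rotate_crank_by(-77°): θ ← 29° -77° = -48°
rotate_crank_by(+59°): θ ← -48° +59° = 11°
rotate_crank_by(+65°): θ ← 11° +65° = 76°
rotate_crank_by(+36°): θ ← 76° +36° = 112°
crank pin P = (r cos θ, r sin θ) = (-20.228756, 50.067928)
h = r sin θ − e = 50.067928 − 20 = 30.067928
x = r cos θ + √(L² − h²) = -20.228756 + √(84100.0 − 904.0803) = -20.228756 + 288.437029 = 268.208273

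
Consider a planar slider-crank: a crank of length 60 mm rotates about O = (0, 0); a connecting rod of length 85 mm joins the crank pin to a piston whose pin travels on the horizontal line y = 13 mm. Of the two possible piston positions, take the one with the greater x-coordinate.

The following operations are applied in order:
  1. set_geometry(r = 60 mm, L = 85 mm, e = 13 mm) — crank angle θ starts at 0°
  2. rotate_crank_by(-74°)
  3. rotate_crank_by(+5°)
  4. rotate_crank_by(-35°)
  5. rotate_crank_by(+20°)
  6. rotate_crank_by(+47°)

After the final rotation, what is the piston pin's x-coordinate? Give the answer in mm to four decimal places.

117.2962

set_geometry: r = 60 mm, L = 85 mm, e = 13 mm; θ ← 0°
rotate_crank_by(-74°): θ ← 0° -74° = -74°
rotate_crank_by(+5°): θ ← -74° +5° = -69°
rotate_crank_by(-35°): θ ← -69° -35° = -104°
rotate_crank_by(+20°): θ ← -104° +20° = -84°
rotate_crank_by(+47°): θ ← -84° +47° = -37°
crank pin P = (r cos θ, r sin θ) = (47.918131, -36.108901)
h = r sin θ − e = -36.108901 − 13 = -49.108901
x = r cos θ + √(L² − h²) = 47.918131 + √(7225.0 − 2411.6842) = 47.918131 + 69.378064 = 117.296195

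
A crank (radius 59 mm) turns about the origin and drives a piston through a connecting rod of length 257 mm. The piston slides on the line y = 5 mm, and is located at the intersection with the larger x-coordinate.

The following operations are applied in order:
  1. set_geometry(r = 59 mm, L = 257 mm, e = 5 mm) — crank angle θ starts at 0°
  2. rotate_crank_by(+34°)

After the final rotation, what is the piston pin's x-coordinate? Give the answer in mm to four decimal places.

304.3842

set_geometry: r = 59 mm, L = 257 mm, e = 5 mm; θ ← 0°
rotate_crank_by(+34°): θ ← 0° +34° = 34°
crank pin P = (r cos θ, r sin θ) = (48.913217, 32.992381)
h = r sin θ − e = 32.992381 − 5 = 27.992381
x = r cos θ + √(L² − h²) = 48.913217 + √(66049.0 − 783.5734) = 48.913217 + 255.470990 = 304.384207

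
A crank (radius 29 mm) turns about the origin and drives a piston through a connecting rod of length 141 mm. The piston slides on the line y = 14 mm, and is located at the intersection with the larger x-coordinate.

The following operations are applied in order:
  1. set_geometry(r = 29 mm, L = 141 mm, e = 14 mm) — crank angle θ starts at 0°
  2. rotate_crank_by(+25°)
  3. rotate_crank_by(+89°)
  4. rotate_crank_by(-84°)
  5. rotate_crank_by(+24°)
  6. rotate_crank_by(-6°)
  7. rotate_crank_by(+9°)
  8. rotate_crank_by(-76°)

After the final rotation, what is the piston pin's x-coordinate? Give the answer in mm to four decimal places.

166.4578

set_geometry: r = 29 mm, L = 141 mm, e = 14 mm; θ ← 0°
rotate_crank_by(+25°): θ ← 0° +25° = 25°
rotate_crank_by(+89°): θ ← 25° +89° = 114°
rotate_crank_by(-84°): θ ← 114° -84° = 30°
rotate_crank_by(+24°): θ ← 30° +24° = 54°
rotate_crank_by(-6°): θ ← 54° -6° = 48°
rotate_crank_by(+9°): θ ← 48° +9° = 57°
rotate_crank_by(-76°): θ ← 57° -76° = -19°
crank pin P = (r cos θ, r sin θ) = (27.420039, -9.441476)
h = r sin θ − e = -9.441476 − 14 = -23.441476
x = r cos θ + √(L² − h²) = 27.420039 + √(19881.0 − 549.5028) = 27.420039 + 139.037755 = 166.457793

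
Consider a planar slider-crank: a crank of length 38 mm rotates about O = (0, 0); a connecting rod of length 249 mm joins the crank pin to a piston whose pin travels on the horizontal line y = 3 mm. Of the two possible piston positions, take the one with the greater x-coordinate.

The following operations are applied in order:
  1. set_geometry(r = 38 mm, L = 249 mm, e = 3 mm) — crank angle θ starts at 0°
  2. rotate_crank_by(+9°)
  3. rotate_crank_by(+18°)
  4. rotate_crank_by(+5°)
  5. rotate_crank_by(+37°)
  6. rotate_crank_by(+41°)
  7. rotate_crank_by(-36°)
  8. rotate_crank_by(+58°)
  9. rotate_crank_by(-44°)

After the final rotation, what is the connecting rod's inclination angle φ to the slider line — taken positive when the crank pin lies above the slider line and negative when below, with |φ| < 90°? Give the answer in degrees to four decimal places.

set_geometry: r = 38 mm, L = 249 mm, e = 3 mm; θ ← 0°
rotate_crank_by(+9°): θ ← 0° +9° = 9°
rotate_crank_by(+18°): θ ← 9° +18° = 27°
rotate_crank_by(+5°): θ ← 27° +5° = 32°
rotate_crank_by(+37°): θ ← 32° +37° = 69°
rotate_crank_by(+41°): θ ← 69° +41° = 110°
rotate_crank_by(-36°): θ ← 110° -36° = 74°
rotate_crank_by(+58°): θ ← 74° +58° = 132°
rotate_crank_by(-44°): θ ← 132° -44° = 88°
crank pin P = (r cos θ, r sin θ) = (1.326181, 37.976851)
h = r sin θ − e = 37.976851 − 3 = 34.976851
sin φ = h / L = 34.976851 / 249 = 0.14046928
φ = arcsin(0.14046928) = 8.075003°

8.0750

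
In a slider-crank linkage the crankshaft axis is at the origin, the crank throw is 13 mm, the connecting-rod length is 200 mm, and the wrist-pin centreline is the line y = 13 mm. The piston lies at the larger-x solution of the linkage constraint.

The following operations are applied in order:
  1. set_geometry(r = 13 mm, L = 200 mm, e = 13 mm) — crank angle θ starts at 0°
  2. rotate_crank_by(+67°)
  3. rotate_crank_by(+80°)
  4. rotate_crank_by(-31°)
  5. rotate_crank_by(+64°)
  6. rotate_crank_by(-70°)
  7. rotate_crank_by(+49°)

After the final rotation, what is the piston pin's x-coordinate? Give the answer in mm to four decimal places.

set_geometry: r = 13 mm, L = 200 mm, e = 13 mm; θ ← 0°
rotate_crank_by(+67°): θ ← 0° +67° = 67°
rotate_crank_by(+80°): θ ← 67° +80° = 147°
rotate_crank_by(-31°): θ ← 147° -31° = 116°
rotate_crank_by(+64°): θ ← 116° +64° = 180°
rotate_crank_by(-70°): θ ← 180° -70° = 110°
rotate_crank_by(+49°): θ ← 110° +49° = 159°
crank pin P = (r cos θ, r sin θ) = (-12.136546, 4.658783)
h = r sin θ − e = 4.658783 − 13 = -8.341217
x = r cos θ + √(L² − h²) = -12.136546 + √(40000.0 − 69.5759) = -12.136546 + 199.825985 = 187.689439

187.6894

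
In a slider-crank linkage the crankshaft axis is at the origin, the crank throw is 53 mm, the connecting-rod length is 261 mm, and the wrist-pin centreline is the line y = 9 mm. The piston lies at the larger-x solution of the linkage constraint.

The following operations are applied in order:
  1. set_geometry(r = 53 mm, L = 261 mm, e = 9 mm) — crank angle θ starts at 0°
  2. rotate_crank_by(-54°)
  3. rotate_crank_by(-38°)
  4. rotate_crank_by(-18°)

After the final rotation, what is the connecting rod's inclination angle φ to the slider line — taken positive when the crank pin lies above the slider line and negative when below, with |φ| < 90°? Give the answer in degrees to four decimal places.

-13.0206

set_geometry: r = 53 mm, L = 261 mm, e = 9 mm; θ ← 0°
rotate_crank_by(-54°): θ ← 0° -54° = -54°
rotate_crank_by(-38°): θ ← -54° -38° = -92°
rotate_crank_by(-18°): θ ← -92° -18° = -110°
crank pin P = (r cos θ, r sin θ) = (-18.127068, -49.803709)
h = r sin θ − e = -49.803709 − 9 = -58.803709
sin φ = h / L = -58.803709 / 261 = -0.22530157
φ = arcsin(-0.22530157) = -13.020612°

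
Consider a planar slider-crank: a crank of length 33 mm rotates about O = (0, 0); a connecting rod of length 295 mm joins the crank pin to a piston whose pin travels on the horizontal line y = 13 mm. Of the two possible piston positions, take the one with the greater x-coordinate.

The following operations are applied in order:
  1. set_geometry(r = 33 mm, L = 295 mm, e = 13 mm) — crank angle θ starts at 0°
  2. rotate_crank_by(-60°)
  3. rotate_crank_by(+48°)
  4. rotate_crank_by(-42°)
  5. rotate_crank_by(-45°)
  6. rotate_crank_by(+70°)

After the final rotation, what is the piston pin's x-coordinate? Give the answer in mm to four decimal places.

322.4337

set_geometry: r = 33 mm, L = 295 mm, e = 13 mm; θ ← 0°
rotate_crank_by(-60°): θ ← 0° -60° = -60°
rotate_crank_by(+48°): θ ← -60° +48° = -12°
rotate_crank_by(-42°): θ ← -12° -42° = -54°
rotate_crank_by(-45°): θ ← -54° -45° = -99°
rotate_crank_by(+70°): θ ← -99° +70° = -29°
crank pin P = (r cos θ, r sin θ) = (28.862450, -15.998717)
h = r sin θ − e = -15.998717 − 13 = -28.998717
x = r cos θ + √(L² − h²) = 28.862450 + √(87025.0 − 840.9256) = 28.862450 + 293.571242 = 322.433693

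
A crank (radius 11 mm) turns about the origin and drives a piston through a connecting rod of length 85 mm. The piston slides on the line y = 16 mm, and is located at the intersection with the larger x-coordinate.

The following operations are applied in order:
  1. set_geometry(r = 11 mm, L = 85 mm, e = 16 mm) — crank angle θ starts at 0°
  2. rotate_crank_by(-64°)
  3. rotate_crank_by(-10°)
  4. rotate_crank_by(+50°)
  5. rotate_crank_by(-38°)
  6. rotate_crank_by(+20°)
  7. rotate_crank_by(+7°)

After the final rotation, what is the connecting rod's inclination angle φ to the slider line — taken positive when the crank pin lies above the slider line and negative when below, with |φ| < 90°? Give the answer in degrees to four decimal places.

-15.2162

set_geometry: r = 11 mm, L = 85 mm, e = 16 mm; θ ← 0°
rotate_crank_by(-64°): θ ← 0° -64° = -64°
rotate_crank_by(-10°): θ ← -64° -10° = -74°
rotate_crank_by(+50°): θ ← -74° +50° = -24°
rotate_crank_by(-38°): θ ← -24° -38° = -62°
rotate_crank_by(+20°): θ ← -62° +20° = -42°
rotate_crank_by(+7°): θ ← -42° +7° = -35°
crank pin P = (r cos θ, r sin θ) = (9.010672, -6.309341)
h = r sin θ − e = -6.309341 − 16 = -22.309341
sin φ = h / L = -22.309341 / 85 = -0.26246283
φ = arcsin(-0.26246283) = -15.216248°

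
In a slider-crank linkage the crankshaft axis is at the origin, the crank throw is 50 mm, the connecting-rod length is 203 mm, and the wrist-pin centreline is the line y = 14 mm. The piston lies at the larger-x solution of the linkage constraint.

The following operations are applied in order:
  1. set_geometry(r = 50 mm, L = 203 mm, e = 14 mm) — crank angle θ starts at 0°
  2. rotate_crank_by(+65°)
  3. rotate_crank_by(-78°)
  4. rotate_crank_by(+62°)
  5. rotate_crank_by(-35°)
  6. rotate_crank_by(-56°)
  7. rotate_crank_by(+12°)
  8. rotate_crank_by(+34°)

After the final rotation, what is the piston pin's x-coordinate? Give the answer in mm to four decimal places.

252.6058

set_geometry: r = 50 mm, L = 203 mm, e = 14 mm; θ ← 0°
rotate_crank_by(+65°): θ ← 0° +65° = 65°
rotate_crank_by(-78°): θ ← 65° -78° = -13°
rotate_crank_by(+62°): θ ← -13° +62° = 49°
rotate_crank_by(-35°): θ ← 49° -35° = 14°
rotate_crank_by(-56°): θ ← 14° -56° = -42°
rotate_crank_by(+12°): θ ← -42° +12° = -30°
rotate_crank_by(+34°): θ ← -30° +34° = 4°
crank pin P = (r cos θ, r sin θ) = (49.878203, 3.487824)
h = r sin θ − e = 3.487824 − 14 = -10.512176
x = r cos θ + √(L² − h²) = 49.878203 + √(41209.0 − 110.5059) = 49.878203 + 202.727635 = 252.605838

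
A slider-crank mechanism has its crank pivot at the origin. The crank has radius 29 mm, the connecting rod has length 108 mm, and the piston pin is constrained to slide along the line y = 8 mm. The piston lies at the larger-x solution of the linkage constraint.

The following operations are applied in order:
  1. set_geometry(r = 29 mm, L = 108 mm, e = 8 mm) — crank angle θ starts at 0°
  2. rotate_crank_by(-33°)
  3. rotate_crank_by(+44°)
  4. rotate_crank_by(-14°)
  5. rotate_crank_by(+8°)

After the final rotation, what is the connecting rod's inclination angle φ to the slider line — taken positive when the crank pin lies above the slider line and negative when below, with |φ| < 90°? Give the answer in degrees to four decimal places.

-2.9045

set_geometry: r = 29 mm, L = 108 mm, e = 8 mm; θ ← 0°
rotate_crank_by(-33°): θ ← 0° -33° = -33°
rotate_crank_by(+44°): θ ← -33° +44° = 11°
rotate_crank_by(-14°): θ ← 11° -14° = -3°
rotate_crank_by(+8°): θ ← -3° +8° = 5°
crank pin P = (r cos θ, r sin θ) = (28.889646, 2.527517)
h = r sin θ − e = 2.527517 − 8 = -5.472483
sin φ = h / L = -5.472483 / 108 = -0.05067114
φ = arcsin(-0.05067114) = -2.904486°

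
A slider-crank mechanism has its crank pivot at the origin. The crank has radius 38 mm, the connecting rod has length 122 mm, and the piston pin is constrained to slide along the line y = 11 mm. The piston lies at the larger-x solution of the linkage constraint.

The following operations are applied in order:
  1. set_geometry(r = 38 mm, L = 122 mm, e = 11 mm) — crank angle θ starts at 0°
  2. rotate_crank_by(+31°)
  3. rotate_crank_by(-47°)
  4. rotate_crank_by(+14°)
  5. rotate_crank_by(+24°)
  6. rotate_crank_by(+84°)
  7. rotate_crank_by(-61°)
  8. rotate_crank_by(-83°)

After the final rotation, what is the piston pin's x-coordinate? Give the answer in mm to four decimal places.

set_geometry: r = 38 mm, L = 122 mm, e = 11 mm; θ ← 0°
rotate_crank_by(+31°): θ ← 0° +31° = 31°
rotate_crank_by(-47°): θ ← 31° -47° = -16°
rotate_crank_by(+14°): θ ← -16° +14° = -2°
rotate_crank_by(+24°): θ ← -2° +24° = 22°
rotate_crank_by(+84°): θ ← 22° +84° = 106°
rotate_crank_by(-61°): θ ← 106° -61° = 45°
rotate_crank_by(-83°): θ ← 45° -83° = -38°
crank pin P = (r cos θ, r sin θ) = (29.944409, -23.395136)
h = r sin θ − e = -23.395136 − 11 = -34.395136
x = r cos θ + √(L² − h²) = 29.944409 + √(14884.0 − 1183.0254) = 29.944409 + 117.051162 = 146.995571

146.9956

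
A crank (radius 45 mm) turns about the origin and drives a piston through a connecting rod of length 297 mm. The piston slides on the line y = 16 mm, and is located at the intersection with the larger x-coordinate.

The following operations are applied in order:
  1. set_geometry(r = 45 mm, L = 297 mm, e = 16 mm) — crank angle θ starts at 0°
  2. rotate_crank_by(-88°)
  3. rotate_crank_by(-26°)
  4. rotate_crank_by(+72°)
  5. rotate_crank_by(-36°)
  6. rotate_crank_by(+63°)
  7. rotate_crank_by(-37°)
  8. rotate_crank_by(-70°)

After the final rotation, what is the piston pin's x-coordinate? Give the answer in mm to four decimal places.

268.1733

set_geometry: r = 45 mm, L = 297 mm, e = 16 mm; θ ← 0°
rotate_crank_by(-88°): θ ← 0° -88° = -88°
rotate_crank_by(-26°): θ ← -88° -26° = -114°
rotate_crank_by(+72°): θ ← -114° +72° = -42°
rotate_crank_by(-36°): θ ← -42° -36° = -78°
rotate_crank_by(+63°): θ ← -78° +63° = -15°
rotate_crank_by(-37°): θ ← -15° -37° = -52°
rotate_crank_by(-70°): θ ← -52° -70° = -122°
crank pin P = (r cos θ, r sin θ) = (-23.846367, -38.162164)
h = r sin θ − e = -38.162164 − 16 = -54.162164
x = r cos θ + √(L² − h²) = -23.846367 + √(88209.0 − 2933.5400) = -23.846367 + 292.019623 = 268.173256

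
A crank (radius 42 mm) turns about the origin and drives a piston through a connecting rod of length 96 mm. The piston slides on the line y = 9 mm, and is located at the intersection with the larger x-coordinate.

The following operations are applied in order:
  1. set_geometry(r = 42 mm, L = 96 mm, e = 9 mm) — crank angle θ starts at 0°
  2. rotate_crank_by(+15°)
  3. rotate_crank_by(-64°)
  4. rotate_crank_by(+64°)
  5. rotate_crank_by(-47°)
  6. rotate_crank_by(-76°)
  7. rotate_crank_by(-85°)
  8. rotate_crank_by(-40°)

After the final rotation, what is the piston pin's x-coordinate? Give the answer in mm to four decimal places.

67.5336

set_geometry: r = 42 mm, L = 96 mm, e = 9 mm; θ ← 0°
rotate_crank_by(+15°): θ ← 0° +15° = 15°
rotate_crank_by(-64°): θ ← 15° -64° = -49°
rotate_crank_by(+64°): θ ← -49° +64° = 15°
rotate_crank_by(-47°): θ ← 15° -47° = -32°
rotate_crank_by(-76°): θ ← -32° -76° = -108°
rotate_crank_by(-85°): θ ← -108° -85° = -193°
rotate_crank_by(-40°): θ ← -193° -40° = -233°
crank pin P = (r cos θ, r sin θ) = (-25.276231, 33.542691)
h = r sin θ − e = 33.542691 − 9 = 24.542691
x = r cos θ + √(L² − h²) = -25.276231 + √(9216.0 − 602.3437) = -25.276231 + 92.809786 = 67.533555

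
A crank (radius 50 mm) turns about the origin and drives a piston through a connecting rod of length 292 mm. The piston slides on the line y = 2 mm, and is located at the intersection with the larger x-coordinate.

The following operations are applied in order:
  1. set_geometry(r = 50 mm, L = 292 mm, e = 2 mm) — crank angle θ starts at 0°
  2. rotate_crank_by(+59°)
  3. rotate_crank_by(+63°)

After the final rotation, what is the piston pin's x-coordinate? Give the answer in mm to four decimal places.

262.6954

set_geometry: r = 50 mm, L = 292 mm, e = 2 mm; θ ← 0°
rotate_crank_by(+59°): θ ← 0° +59° = 59°
rotate_crank_by(+63°): θ ← 59° +63° = 122°
crank pin P = (r cos θ, r sin θ) = (-26.495963, 42.402405)
h = r sin θ − e = 42.402405 − 2 = 40.402405
x = r cos θ + √(L² − h²) = -26.495963 + √(85264.0 − 1632.3543) = -26.495963 + 289.191365 = 262.695402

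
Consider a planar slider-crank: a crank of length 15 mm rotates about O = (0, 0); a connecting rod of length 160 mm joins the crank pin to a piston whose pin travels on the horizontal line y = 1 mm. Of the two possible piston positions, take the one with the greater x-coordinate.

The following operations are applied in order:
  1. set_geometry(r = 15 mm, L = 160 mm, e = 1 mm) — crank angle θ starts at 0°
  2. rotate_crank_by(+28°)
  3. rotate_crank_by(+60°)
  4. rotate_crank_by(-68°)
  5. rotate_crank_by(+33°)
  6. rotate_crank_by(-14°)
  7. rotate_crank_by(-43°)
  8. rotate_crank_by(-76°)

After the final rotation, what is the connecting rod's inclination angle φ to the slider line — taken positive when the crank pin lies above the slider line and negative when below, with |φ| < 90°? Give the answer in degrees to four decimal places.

set_geometry: r = 15 mm, L = 160 mm, e = 1 mm; θ ← 0°
rotate_crank_by(+28°): θ ← 0° +28° = 28°
rotate_crank_by(+60°): θ ← 28° +60° = 88°
rotate_crank_by(-68°): θ ← 88° -68° = 20°
rotate_crank_by(+33°): θ ← 20° +33° = 53°
rotate_crank_by(-14°): θ ← 53° -14° = 39°
rotate_crank_by(-43°): θ ← 39° -43° = -4°
rotate_crank_by(-76°): θ ← -4° -76° = -80°
crank pin P = (r cos θ, r sin θ) = (2.604723, -14.772116)
h = r sin θ − e = -14.772116 − 1 = -15.772116
sin φ = h / L = -15.772116 / 160 = -0.09857573
φ = arcsin(-0.09857573) = -5.657160°

-5.6572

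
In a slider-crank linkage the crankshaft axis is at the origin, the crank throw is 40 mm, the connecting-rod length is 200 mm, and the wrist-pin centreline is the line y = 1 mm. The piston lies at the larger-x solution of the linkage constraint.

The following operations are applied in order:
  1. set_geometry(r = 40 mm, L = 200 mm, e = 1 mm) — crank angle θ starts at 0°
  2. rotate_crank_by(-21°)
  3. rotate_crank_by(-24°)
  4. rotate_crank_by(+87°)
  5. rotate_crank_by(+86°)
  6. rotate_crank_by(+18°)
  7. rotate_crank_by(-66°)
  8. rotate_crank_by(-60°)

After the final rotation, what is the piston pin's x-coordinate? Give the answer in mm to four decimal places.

237.1853

set_geometry: r = 40 mm, L = 200 mm, e = 1 mm; θ ← 0°
rotate_crank_by(-21°): θ ← 0° -21° = -21°
rotate_crank_by(-24°): θ ← -21° -24° = -45°
rotate_crank_by(+87°): θ ← -45° +87° = 42°
rotate_crank_by(+86°): θ ← 42° +86° = 128°
rotate_crank_by(+18°): θ ← 128° +18° = 146°
rotate_crank_by(-66°): θ ← 146° -66° = 80°
rotate_crank_by(-60°): θ ← 80° -60° = 20°
crank pin P = (r cos θ, r sin θ) = (37.587705, 13.680806)
h = r sin θ − e = 13.680806 − 1 = 12.680806
x = r cos θ + √(L² − h²) = 37.587705 + √(40000.0 − 160.8028) = 37.587705 + 199.597588 = 237.185293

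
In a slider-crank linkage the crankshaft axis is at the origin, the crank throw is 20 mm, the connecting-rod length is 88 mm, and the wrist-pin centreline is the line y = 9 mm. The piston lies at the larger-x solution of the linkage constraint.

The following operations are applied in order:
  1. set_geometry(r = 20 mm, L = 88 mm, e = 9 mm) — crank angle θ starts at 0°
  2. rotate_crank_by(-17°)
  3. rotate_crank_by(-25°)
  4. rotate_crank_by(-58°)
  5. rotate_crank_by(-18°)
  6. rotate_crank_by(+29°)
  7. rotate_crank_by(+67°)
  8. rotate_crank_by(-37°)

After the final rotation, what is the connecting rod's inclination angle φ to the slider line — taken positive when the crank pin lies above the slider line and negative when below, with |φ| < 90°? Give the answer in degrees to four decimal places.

-17.2825

set_geometry: r = 20 mm, L = 88 mm, e = 9 mm; θ ← 0°
rotate_crank_by(-17°): θ ← 0° -17° = -17°
rotate_crank_by(-25°): θ ← -17° -25° = -42°
rotate_crank_by(-58°): θ ← -42° -58° = -100°
rotate_crank_by(-18°): θ ← -100° -18° = -118°
rotate_crank_by(+29°): θ ← -118° +29° = -89°
rotate_crank_by(+67°): θ ← -89° +67° = -22°
rotate_crank_by(-37°): θ ← -22° -37° = -59°
crank pin P = (r cos θ, r sin θ) = (10.300761, -17.143346)
h = r sin θ − e = -17.143346 − 9 = -26.143346
sin φ = h / L = -26.143346 / 88 = -0.29708348
φ = arcsin(-0.29708348) = -17.282514°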